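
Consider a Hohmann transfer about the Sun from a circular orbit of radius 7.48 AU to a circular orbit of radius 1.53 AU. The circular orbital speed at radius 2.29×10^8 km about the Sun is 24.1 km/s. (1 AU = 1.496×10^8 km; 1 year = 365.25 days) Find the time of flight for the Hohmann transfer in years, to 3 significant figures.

From the circular-orbit relation v² = μ/r at r = 2.29×10^8 km: μ = v²r = (24.1)² × 2.29×10^8 = 1.33005×10^11 km³/s².
In km: r₁ = 7.48 × 1.496×10^8 = 1.119008×10^9 km; r₂ = 1.53 × 1.496×10^8 = 2.28888×10^8 km.
The Hohmann ellipse has a_t = (r₁ + r₂)/2 = 6.73948×10^8 km.
Transfer time t = π√(a_t³/μ) = π√((6.73948×10^8)³ / 1.33005×10^11) = 1.507×10^8 s.
Converting: 1.507×10^8 s ÷ 3.15576×10^7 s/year (365.25 × 86400) = 4.78 years.

t = 4.78 years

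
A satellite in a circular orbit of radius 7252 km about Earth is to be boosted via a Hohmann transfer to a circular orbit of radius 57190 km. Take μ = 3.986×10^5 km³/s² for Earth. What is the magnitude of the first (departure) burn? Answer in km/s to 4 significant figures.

The Hohmann ellipse has a_t = (r₁ + r₂)/2 = 32221 km.
Circular speed at r = 7252 km: v_c = √(μ/r) = 7.414 km/s.
Vis-viva on the transfer ellipse at r = 7252 km gives v_t = √[μ(2/r − 1/a_t)] = 9.877 km/s.
Δv₁ = |v_t − v_c| = |9.877 − 7.414| = 2.463 km/s.

Δv₁ = 2.463 km/s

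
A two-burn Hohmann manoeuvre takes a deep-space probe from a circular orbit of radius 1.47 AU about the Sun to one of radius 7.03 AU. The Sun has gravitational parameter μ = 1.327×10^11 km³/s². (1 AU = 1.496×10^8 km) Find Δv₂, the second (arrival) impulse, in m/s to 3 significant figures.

Δv₂ = 4630 m/s

In km: r₁ = 1.47 × 1.496×10^8 = 2.19912×10^8 km; r₂ = 7.03 × 1.496×10^8 = 1.051688×10^9 km.
Transfer-ellipse semi-major axis a_t = (r₁ + r₂)/2 = (2.19912×10^8 + 1.051688×10^9)/2 = 6.358×10^8 km.
Circular speed at r = 1.051688×10^9 km: v_c = √(μ/r) = 11.233 km/s.
Transfer-orbit speed at the same r (vis-viva, a = a_t): v_t = √[μ(2/r − 1/a_t)] = 6.6063 km/s.
Δv₂ = |v_t − v_c| = |6.6063 − 11.233| = 4.627 km/s.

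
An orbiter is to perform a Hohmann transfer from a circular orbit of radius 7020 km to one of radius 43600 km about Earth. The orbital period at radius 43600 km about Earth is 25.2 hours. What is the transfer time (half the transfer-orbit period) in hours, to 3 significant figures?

From Kepler's third law T² = 4π²r³/μ at r = 43600 km, T = 25.2 hours = 25.2 × 3600 s = 90720 s: μ = 4π²r³/T² = 3.97570×10^5 km³/s².
Semi-major axis of the transfer orbit: a_t = (7020 + 43600)/2 = 25310 km.
Half the transfer-orbit period gives t = π√(a_t³/μ) = 20060 s.
Converting: 20060 s ÷ 3600 s/hour = 5.57 hours.

t = 5.57 hours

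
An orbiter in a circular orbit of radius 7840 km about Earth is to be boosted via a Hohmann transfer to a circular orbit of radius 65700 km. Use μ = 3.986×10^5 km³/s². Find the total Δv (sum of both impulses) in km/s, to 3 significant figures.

Δv = 3.73 km/s

Semi-major axis of the transfer orbit: a_t = (7840 + 65700)/2 = 36770 km.
Circular speed at r₁: v₁ = √(μ/r₁) = √(3.986×10^5/7840) = 7.130 km/s.
On the transfer ellipse at r₁, vis-viva gives v_p = √[μ(2/r₁ − 1/a_t)] = 9.531 km/s.
First burn Δv₁ = |v_p − v₁| = 2.401 km/s.
At r₂, v₂ = √(μ/r₂) = 2.463 km/s.
Transfer-orbit speed at r₂: v_a = √[μ(2/r₂ − 1/a_t)] = 1.137 km/s.
Second burn Δv₂ = |v₂ − v_a| = 1.326 km/s.
Δv = Δv₁ + Δv₂ = 2.401 + 1.326 = 3.727 km/s.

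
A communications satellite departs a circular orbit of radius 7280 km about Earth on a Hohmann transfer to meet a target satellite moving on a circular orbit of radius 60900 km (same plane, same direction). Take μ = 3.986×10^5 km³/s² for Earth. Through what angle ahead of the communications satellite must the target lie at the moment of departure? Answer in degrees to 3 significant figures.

Transfer-ellipse semi-major axis a_t = (r₁ + r₂)/2 = (7280 + 60900)/2 = 34090 km.
Transfer time t = π√(a_t³/μ) = 31320 s.
Target angular speed ω₂ = √(μ/r₂³) = 4.2009×10^-5 rad/s.
Angle swept by the target during transfer: ω₂·t = 1.31572 rad = 75.39°.
Arrival is 180° from departure on the ellipse, so φ = 180° − 75.39° = 105°.

φ = 105°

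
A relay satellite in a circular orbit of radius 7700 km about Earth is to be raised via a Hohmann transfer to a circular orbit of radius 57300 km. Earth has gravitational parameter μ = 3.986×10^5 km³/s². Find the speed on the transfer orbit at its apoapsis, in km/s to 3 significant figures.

v = 1.28 km/s

The Hohmann ellipse has a_t = (r₁ + r₂)/2 = 32500 km.
The apoapsis of the transfer ellipse is at r = 57300 km.
From the vis-viva equation, v = √[μ(2/r − 1/a_t)] = 1.284 km/s.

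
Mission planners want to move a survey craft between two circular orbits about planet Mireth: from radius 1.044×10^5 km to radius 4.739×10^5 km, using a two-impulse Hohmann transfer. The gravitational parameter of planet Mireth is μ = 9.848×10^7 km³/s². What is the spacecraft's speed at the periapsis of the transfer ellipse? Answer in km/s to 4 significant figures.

Transfer-ellipse semi-major axis a_t = (r₁ + r₂)/2 = (1.044×10^5 + 4.739×10^5)/2 = 2.8915×10^5 km.
At periapsis, r = 1.044×10^5 km.
Applying v² = μ(2/r − 1/a_t): v = 39.32 km/s.

v = 39.32 km/s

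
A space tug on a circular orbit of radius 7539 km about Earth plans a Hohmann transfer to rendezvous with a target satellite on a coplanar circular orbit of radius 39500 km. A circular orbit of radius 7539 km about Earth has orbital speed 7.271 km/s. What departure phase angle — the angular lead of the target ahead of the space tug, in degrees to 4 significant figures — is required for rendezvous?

From the circular-orbit relation v² = μ/r at r = 7539 km: μ = v²r = (7.271)² × 7539 = 3.98568×10^5 km³/s².
Semi-major axis of the transfer orbit: a_t = (7539 + 39500)/2 = 23519.5 km.
The half-period of the transfer ellipse is t = π√(a_t³/μ) = 17949 s.
Target angular speed ω₂ = √(μ/r₂³) = 8.0418×10^-5 rad/s.
Angle swept by the target during transfer: ω₂·t = 1.4434 rad = 82.70°.
Arrival is 180° from departure on the ellipse, so φ = 180° − 82.70° = 97.30°.

φ = 97.30°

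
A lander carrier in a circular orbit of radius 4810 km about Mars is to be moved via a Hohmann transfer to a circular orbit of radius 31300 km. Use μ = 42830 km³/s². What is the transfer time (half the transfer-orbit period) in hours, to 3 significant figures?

t = 10.2 hours

Transfer-ellipse semi-major axis a_t = (r₁ + r₂)/2 = (4810 + 31300)/2 = 18055 km.
Transfer time t = π√(a_t³/μ) = π√((18055)³ / 42830) = 36830 s.
Converting: 36830 s ÷ 3600 s/hour = 10.2 hours.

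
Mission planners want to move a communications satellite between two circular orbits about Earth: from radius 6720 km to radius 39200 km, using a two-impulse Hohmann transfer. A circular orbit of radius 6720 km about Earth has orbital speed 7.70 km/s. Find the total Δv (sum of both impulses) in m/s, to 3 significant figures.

Δv = 3820 m/s

From the circular-orbit relation v² = μ/r at r = 6720 km: μ = v²r = (7.70)² × 6720 = 3.98429×10^5 km³/s².
The Hohmann ellipse has a_t = (r₁ + r₂)/2 = 22960 km.
At r₁ the circular-orbit speed is v₁ = √(μ/r₁) = 7.7000 km/s.
On the transfer ellipse at r₁, vis-viva equation gives v_p = √[μ(2/r₁ − 1/a_t)] = 10.061 km/s.
First burn Δv₁ = |v_p − v₁| = 2.361 km/s.
At r₂, v₂ = √(μ/r₂) = 3.188 km/s.
Transfer-orbit speed at r₂: v_a = √[μ(2/r₂ − 1/a_t)] = 1.725 km/s.
Second burn Δv₂ = |v₂ − v_a| = 1.463 km/s.
Δv = Δv₁ + Δv₂ = 2.361 + 1.463 = 3.824 km/s.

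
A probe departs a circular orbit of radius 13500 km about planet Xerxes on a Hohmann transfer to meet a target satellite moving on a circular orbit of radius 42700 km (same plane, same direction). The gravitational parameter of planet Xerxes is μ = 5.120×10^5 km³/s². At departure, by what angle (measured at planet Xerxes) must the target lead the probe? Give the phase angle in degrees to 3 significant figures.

φ = 83.9°

Semi-major axis of the transfer orbit: a_t = (13500 + 42700)/2 = 28100 km.
The half-period of the transfer ellipse is t = π√(a_t³/μ) = 20680 s.
Target angular speed ω₂ = √(μ/r₂³) = 8.109×10^-5 rad/s.
Angle swept by the target during transfer: ω₂·t = 1.677 rad = 96.09°.
Arrival is 180° from departure on the ellipse, so φ = 180° − 96.09° = 83.9°.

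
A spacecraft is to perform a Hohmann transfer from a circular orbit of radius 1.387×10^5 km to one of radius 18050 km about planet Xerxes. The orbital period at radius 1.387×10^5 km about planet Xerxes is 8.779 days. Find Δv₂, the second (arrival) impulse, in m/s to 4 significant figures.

From Kepler's third law T² = 4π²r³/μ at r = 1.387×10^5 km, T = 8.779 days = 8.779 × 86400 s = 7.585056×10^5 s: μ = 4π²r³/T² = 1.83093×10^5 km³/s².
Transfer-ellipse semi-major axis a_t = (r₁ + r₂)/2 = (1.387×10^5 + 18050)/2 = 78375 km.
Circular speed at r = 18050 km: v_c = √(μ/r) = 3.185 km/s.
Vis-viva on the transfer ellipse at r = 18050 km gives v_t = √[μ(2/r − 1/a_t)] = 4.237 km/s.
Δv₂ = |v_t − v_c| = |4.237 − 3.185| = 1.052 km/s.

Δv₂ = 1052 m/s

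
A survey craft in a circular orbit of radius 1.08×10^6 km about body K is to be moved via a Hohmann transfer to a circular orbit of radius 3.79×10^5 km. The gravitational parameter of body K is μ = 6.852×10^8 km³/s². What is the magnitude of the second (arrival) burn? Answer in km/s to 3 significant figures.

Δv₂ = 9.22 km/s

Semi-major axis of the transfer orbit: a_t = (1.080×10^6 + 3.790×10^5)/2 = 7.295×10^5 km.
On the circular orbit at r = 3.790×10^5 km, v_c = √(μ/r) = 42.5196 km/s.
Transfer-orbit speed at the same r (vis-viva, a = a_t): v_t = √[μ(2/r − 1/a_t)] = 51.7355 km/s.
Δv₂ = |v_t − v_c| = |51.7355 − 42.5196| = 9.216 km/s.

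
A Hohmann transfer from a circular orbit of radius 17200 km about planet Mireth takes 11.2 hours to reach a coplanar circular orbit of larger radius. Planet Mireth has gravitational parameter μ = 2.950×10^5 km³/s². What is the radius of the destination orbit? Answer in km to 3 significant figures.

Transfer time t = 11.2 hours = 40320 s, and t = π√(a_t³/μ).
So a_t = (μ t²/π²)^(1/3) = (2.950×10^5 × (40320)² / π²)^(1/3) = 36491 km.
Since a_t = (r₁ + r₂)/2, r₂ = 2a_t − r₁ = 2×36491 − 17200 = 55782 km.

r₂ = 55800 km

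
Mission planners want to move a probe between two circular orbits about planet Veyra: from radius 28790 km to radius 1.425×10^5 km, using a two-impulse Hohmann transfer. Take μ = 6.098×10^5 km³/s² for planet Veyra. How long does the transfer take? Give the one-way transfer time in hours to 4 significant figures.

t = 28.01 hours

The Hohmann ellipse has a_t = (r₁ + r₂)/2 = 85645 km.
By Kepler's third law the transfer-orbit period is T = 2π√(a_t³/μ), so t = T/2 = 1.0083×10^5 s.
Converting: 1.0083×10^5 s ÷ 3600 s/hour = 28.01 hours.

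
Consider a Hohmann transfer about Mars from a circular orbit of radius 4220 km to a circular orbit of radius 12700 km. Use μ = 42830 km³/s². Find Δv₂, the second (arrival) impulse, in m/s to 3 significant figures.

Δv₂ = 539 m/s

Transfer-ellipse semi-major axis a_t = (r₁ + r₂)/2 = (4220 + 12700)/2 = 8460 km.
On the circular orbit at r = 12700 km, v_c = √(μ/r) = 1.8364 km/s.
Transfer-orbit speed at the same r (vis-viva, a = a_t): v_t = √[μ(2/r − 1/a_t)] = 1.2970 km/s.
Δv₂ = |v_t − v_c| = |1.2970 − 1.8364| = 0.5394 km/s.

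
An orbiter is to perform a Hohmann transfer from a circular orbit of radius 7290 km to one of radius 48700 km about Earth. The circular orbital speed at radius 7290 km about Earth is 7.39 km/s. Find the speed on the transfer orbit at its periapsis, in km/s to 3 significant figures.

From the circular-orbit relation v² = μ/r at r = 7290 km: μ = v²r = (7.39)² × 7290 = 3.98122×10^5 km³/s².
Transfer-ellipse semi-major axis a_t = (r₁ + r₂)/2 = (7290 + 48700)/2 = 27995 km.
At periapsis, r = 7290 km.
Vis-viva: v = √[μ(2/r − 1/a_t)] = √[3.98122×10^5 × (2/7290 − 1/27995)] = 9.747 km/s.

v = 9.75 km/s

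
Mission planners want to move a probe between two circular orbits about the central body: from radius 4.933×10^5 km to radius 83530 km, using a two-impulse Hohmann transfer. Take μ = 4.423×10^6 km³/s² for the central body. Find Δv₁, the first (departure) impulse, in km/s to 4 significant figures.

The Hohmann ellipse has a_t = (r₁ + r₂)/2 = 2.88415×10^5 km.
On the circular orbit at r = 4.933×10^5 km, v_c = √(μ/r) = 2.994 km/s.
Transfer-orbit speed at the same r (vis-viva, a = a_t): v_t = √[μ(2/r − 1/a_t)] = 1.611 km/s.
Δv₁ = |v_t − v_c| = |1.611 − 2.994| = 1.383 km/s.

Δv₁ = 1.383 km/s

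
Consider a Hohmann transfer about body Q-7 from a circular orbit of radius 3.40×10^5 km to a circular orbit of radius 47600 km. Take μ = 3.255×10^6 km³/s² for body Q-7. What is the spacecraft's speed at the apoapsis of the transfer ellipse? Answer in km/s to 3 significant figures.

Transfer-ellipse semi-major axis a_t = (r₁ + r₂)/2 = (3.400×10^5 + 47600)/2 = 1.938×10^5 km.
At apoapsis, r = 3.400×10^5 km.
Applying v² = μ(2/r − 1/a_t): v = 1.533 km/s.

v = 1.53 km/s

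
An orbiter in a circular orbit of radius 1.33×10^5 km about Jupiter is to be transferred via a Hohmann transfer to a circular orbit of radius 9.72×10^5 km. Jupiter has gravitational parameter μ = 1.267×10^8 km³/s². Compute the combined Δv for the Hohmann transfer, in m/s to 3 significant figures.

The Hohmann ellipse has a_t = (r₁ + r₂)/2 = 5.525×10^5 km.
Circular speed at r₁: v₁ = √(μ/r₁) = √(1.267×10^8/1.330×10^5) = 30.8647 km/s.
Transfer-orbit speed at r₁ (v² = μ(2/r − 1/a)): v_p = √[μ(2/r₁ − 1/a_t)] = 40.9383 km/s.
First burn Δv₁ = |v_p − v₁| = 10.074 km/s.
At r₂, v₂ = √(μ/r₂) = 11.417 km/s.
Transfer-orbit speed at r₂: v_a = √[μ(2/r₂ − 1/a_t)] = 5.6016 km/s.
Second burn Δv₂ = |v₂ − v_a| = 5.8154 km/s.
Total Δv = Δv₁ + Δv₂ = 15.89 km/s.

Δv = 15900 m/s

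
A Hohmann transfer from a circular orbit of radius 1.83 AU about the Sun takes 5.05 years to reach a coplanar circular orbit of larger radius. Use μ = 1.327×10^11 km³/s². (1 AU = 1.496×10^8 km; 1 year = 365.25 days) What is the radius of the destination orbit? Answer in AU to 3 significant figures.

In km: r₁ = 1.83 × 1.496×10^8 = 2.73768×10^8 km.
Transfer time t = 5.05 years × 365.25 × 86400 s = 1.5936588×10^8 s, and t = π√(a_t³/μ).
So a_t = (μ t²/π²)^(1/3) = (1.327×10^11 × (1.5936588×10^8)² / π²)^(1/3) = 6.9896×10^8 km.
Since a_t = (r₁ + r₂)/2, r₂ = 2a_t − r₁ = 2×6.9896×10^8 − 2.73768×10^8 = 1.124152×10^9 km.
In AU: r₂ = 1.124152×10^9 / 1.496×10^8 = 7.51 AU.

r₂ = 7.51 AU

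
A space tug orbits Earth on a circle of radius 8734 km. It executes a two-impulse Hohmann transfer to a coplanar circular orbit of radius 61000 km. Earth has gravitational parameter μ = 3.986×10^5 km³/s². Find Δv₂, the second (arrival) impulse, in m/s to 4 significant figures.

Transfer-ellipse semi-major axis a_t = (r₁ + r₂)/2 = (8734 + 61000)/2 = 34867 km.
On the circular orbit at r = 61000 km, v_c = √(μ/r) = 2.556 km/s.
Vis-viva on the transfer ellipse at r = 61000 km gives v_t = √[μ(2/r − 1/a_t)] = 1.279 km/s.
Δv₂ = |v_t − v_c| = |1.279 − 2.556| = 1.277 km/s.

Δv₂ = 1277 m/s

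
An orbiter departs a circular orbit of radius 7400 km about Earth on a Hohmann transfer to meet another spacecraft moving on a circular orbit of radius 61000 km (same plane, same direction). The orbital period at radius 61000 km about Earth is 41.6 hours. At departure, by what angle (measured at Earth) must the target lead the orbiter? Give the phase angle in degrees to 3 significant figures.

From Kepler's third law T² = 4π²r³/μ at r = 61000 km, T = 41.6 hours = 41.6 × 3600 s = 1.4976×10^5 s: μ = 4π²r³/T² = 3.99538×10^5 km³/s².
The Hohmann ellipse has a_t = (r₁ + r₂)/2 = 34200 km.
The half-period of the transfer ellipse is t = π√(a_t³/μ) = 31430 s.
Target angular speed ω₂ = √(μ/r₂³) = 4.196×10^-5 rad/s.
Angle swept by the target during transfer: ω₂·t = 1.3188 rad = 75.56°.
The orbiter traverses 180° on the transfer ellipse, so the target must lead by 180° − 75.56° = 104°.

φ = 104°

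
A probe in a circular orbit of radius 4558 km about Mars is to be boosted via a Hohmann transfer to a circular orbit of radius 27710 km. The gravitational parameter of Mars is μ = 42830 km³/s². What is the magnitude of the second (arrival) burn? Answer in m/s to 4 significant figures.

Transfer-ellipse semi-major axis a_t = (r₁ + r₂)/2 = (4558 + 27710)/2 = 16134 km.
Circular speed at r = 27710 km: v_c = √(μ/r) = 1.2432 km/s.
Vis-viva on the transfer ellipse at r = 27710 km gives v_t = √[μ(2/r − 1/a_t)] = 0.66080 km/s.
Δv₂ = |v_t − v_c| = |0.66080 − 1.2432| = 0.5824 km/s.

Δv₂ = 582.4 m/s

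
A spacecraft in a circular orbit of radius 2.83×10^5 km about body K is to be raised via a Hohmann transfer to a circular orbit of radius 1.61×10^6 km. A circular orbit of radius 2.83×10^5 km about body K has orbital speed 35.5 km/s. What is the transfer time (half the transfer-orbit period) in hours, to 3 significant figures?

t = 42.6 hours

From the circular-orbit relation v² = μ/r at r = 2.83×10^5 km: μ = v²r = (35.5)² × 2.83×10^5 = 3.56651×10^8 km³/s².
Semi-major axis of the transfer orbit: a_t = (2.830×10^5 + 1.610×10^6)/2 = 9.465×10^5 km.
Transfer time t = π√(a_t³/μ) = π√((9.465×10^5)³ / 3.56651×10^8) = 1.532×10^5 s.
Converting: 1.532×10^5 s ÷ 3600 s/hour = 42.6 hours.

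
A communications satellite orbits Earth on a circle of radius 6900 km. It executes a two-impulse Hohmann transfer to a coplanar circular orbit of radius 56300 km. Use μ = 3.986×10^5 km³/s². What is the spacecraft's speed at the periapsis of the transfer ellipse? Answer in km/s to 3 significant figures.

v = 10.1 km/s

Transfer-ellipse semi-major axis a_t = (r₁ + r₂)/2 = (6900 + 56300)/2 = 31600 km.
The periapsis of the transfer ellipse is at r = 6900 km.
Vis-viva: v = √[μ(2/r − 1/a_t)] = √[3.986×10^5 × (2/6900 − 1/31600)] = 10.15 km/s.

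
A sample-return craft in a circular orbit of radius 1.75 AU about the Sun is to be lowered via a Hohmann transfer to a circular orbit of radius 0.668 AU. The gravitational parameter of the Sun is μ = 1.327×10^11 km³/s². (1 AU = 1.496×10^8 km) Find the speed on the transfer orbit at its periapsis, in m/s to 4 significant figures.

In km: r₁ = 1.75 × 1.496×10^8 = 2.618×10^8 km; r₂ = 0.668 × 1.496×10^8 = 9.99328×10^7 km.
Transfer-ellipse semi-major axis a_t = (r₁ + r₂)/2 = (2.618×10^8 + 9.99328×10^7)/2 = 1.808664×10^8 km.
At periapsis, r = 9.99328×10^7 km.
From the vis-viva equation, v = √[μ(2/r − 1/a_t)] = 43.84 km/s.

v = 43840 m/s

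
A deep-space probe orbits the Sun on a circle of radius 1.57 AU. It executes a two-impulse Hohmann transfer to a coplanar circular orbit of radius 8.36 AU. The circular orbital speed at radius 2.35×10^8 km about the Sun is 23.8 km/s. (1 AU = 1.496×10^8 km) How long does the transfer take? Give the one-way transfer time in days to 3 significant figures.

t = 2020 days

From the circular-orbit relation v² = μ/r at r = 2.35×10^8 km: μ = v²r = (23.8)² × 2.35×10^8 = 1.33113×10^11 km³/s².
In km: r₁ = 1.57 × 1.496×10^8 = 2.34872×10^8 km; r₂ = 8.36 × 1.496×10^8 = 1.250656×10^9 km.
Transfer-ellipse semi-major axis a_t = (r₁ + r₂)/2 = (2.34872×10^8 + 1.250656×10^9)/2 = 7.42764×10^8 km.
Half the transfer-orbit period gives t = π√(a_t³/μ) = 1.743×10^8 s.
Converting: 1.743×10^8 s ÷ 86400 s/day = 2020 days.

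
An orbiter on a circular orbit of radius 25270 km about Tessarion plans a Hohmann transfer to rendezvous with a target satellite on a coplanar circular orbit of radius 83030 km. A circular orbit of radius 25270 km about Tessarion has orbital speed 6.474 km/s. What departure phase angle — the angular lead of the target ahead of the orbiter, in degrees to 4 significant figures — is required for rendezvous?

φ = 85.20°

From the circular-orbit relation v² = μ/r at r = 25270 km: μ = v²r = (6.474)² × 25270 = 1.05913×10^6 km³/s².
The Hohmann ellipse has a_t = (r₁ + r₂)/2 = 54150 km.
The half-period of the transfer ellipse is t = π√(a_t³/μ) = 38466 s.
Target angular speed ω₂ = √(μ/r₂³) = 4.3015×10^-5 rad/s.
Angle swept by the target during transfer: ω₂·t = 1.6546 rad = 94.80°.
Arrival is 180° from departure on the ellipse, so φ = 180° − 94.80° = 85.20°.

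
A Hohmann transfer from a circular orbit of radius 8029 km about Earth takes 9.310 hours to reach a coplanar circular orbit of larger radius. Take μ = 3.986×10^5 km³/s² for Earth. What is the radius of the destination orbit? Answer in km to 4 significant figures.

r₂ = 63300 km

Transfer time t = 9.310 hours = 33516 s, and t = π√(a_t³/μ).
So a_t = (μ t²/π²)^(1/3) = (3.986×10^5 × (33516)² / π²)^(1/3) = 35665 km.
Since a_t = (r₁ + r₂)/2, r₂ = 2a_t − r₁ = 2×35665 − 8029 = 63301 km.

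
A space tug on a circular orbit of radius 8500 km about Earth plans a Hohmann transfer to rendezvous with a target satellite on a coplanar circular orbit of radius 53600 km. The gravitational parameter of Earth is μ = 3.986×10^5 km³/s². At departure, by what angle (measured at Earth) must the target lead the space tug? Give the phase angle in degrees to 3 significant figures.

φ = 101°

Semi-major axis of the transfer orbit: a_t = (8500 + 53600)/2 = 31050 km.
Transfer time t = π√(a_t³/μ) = 27225 s.
The target's mean motion on its circular orbit is ω₂ = √(μ/r₂³) = 5.0877×10^-5 rad/s.
Angle swept by the target during transfer: ω₂·t = 1.3851 rad = 79.36°.
Arrival is 180° from departure on the ellipse, so φ = 180° − 79.36° = 101°.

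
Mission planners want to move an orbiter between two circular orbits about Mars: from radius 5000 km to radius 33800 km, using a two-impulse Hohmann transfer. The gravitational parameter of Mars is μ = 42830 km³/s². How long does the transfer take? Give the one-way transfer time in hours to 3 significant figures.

t = 11.4 hours

The Hohmann ellipse has a_t = (r₁ + r₂)/2 = 19400 km.
By Kepler's third law the transfer-orbit period is T = 2π√(a_t³/μ), so t = T/2 = 41020 s.
Converting: 41020 s ÷ 3600 s/hour = 11.4 hours.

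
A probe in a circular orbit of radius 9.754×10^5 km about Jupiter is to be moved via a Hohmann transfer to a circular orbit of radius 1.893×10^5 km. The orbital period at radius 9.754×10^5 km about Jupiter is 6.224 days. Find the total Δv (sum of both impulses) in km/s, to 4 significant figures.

Δv = 12.51 km/s

From Kepler's third law T² = 4π²r³/μ at r = 9.754×10^5 km, T = 6.224 days = 6.224 × 86400 s = 5.377536×10^5 s: μ = 4π²r³/T² = 1.26690×10^8 km³/s².
The Hohmann ellipse has a_t = (r₁ + r₂)/2 = 5.8235×10^5 km.
Circular speed at r₁: v₁ = √(μ/r₁) = √(1.26690×10^8/9.754×10^5) = 11.397 km/s.
Transfer-orbit speed at r₁ (vis-viva equation): v_a = √[μ(2/r₁ − 1/a_t)] = 6.4977 km/s.
First burn Δv₁ = |v_a − v₁| = 4.899 km/s.
Circular speed at r₂: v₂ = √(μ/r₂) = 25.870 km/s.
Transfer-orbit speed at r₂: v_p = √[μ(2/r₂ − 1/a_t)] = 33.481 km/s.
Second burn Δv₂ = |v₂ − v_p| = 7.611 km/s.
Total Δv = Δv₁ + Δv₂ = 12.51 km/s.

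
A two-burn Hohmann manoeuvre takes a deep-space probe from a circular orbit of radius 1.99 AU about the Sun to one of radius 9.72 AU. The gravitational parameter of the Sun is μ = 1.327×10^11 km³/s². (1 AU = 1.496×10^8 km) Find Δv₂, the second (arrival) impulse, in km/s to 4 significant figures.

In km: r₁ = 1.99 × 1.496×10^8 = 2.97704×10^8 km; r₂ = 9.72 × 1.496×10^8 = 1.454112×10^9 km.
The Hohmann ellipse has a_t = (r₁ + r₂)/2 = 8.75908×10^8 km.
On the circular orbit at r = 1.454112×10^9 km, v_c = √(μ/r) = 9.553 km/s.
Vis-viva on the transfer ellipse at r = 1.454112×10^9 km gives v_t = √[μ(2/r − 1/a_t)] = 5.569 km/s.
Δv₂ = |v_t − v_c| = |5.569 − 9.553| = 3.984 km/s.

Δv₂ = 3.984 km/s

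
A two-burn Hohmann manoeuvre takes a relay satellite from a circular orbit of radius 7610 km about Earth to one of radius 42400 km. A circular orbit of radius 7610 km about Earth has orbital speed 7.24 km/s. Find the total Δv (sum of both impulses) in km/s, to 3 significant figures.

From the circular-orbit relation v² = μ/r at r = 7610 km: μ = v²r = (7.24)² × 7610 = 3.98898×10^5 km³/s².
Semi-major axis of the transfer orbit: a_t = (7610 + 42400)/2 = 25005 km.
At r₁ the circular-orbit speed is v₁ = √(μ/r₁) = 7.240 km/s.
Transfer-orbit speed at r₁ (v² = μ(2/r − 1/a)): v_p = √[μ(2/r₁ − 1/a_t)] = 9.428 km/s.
First burn Δv₁ = |v_p − v₁| = 2.188 km/s.
At r₂, v₂ = √(μ/r₂) = 3.067 km/s.
Transfer-orbit speed at r₂: v_a = √[μ(2/r₂ − 1/a_t)] = 1.692 km/s.
Second burn Δv₂ = |v₂ − v_a| = 1.375 km/s.
Δv = Δv₁ + Δv₂ = 2.188 + 1.375 = 3.563 km/s.

Δv = 3.56 km/s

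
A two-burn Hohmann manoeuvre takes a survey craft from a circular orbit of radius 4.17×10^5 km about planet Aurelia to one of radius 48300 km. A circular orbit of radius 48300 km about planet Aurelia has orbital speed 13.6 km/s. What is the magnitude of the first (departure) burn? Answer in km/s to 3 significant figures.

From the circular-orbit relation v² = μ/r at r = 48300 km: μ = v²r = (13.6)² × 48300 = 8.93357×10^6 km³/s².
Transfer-ellipse semi-major axis a_t = (r₁ + r₂)/2 = (4.170×10^5 + 48300)/2 = 2.3265×10^5 km.
Circular speed at r = 4.170×10^5 km: v_c = √(μ/r) = 4.629 km/s.
Vis-viva on the transfer ellipse at r = 4.170×10^5 km gives v_t = √[μ(2/r − 1/a_t)] = 2.109 km/s.
Δv₁ = |v_t − v_c| = |2.109 − 4.629| = 2.520 km/s.

Δv₁ = 2.52 km/s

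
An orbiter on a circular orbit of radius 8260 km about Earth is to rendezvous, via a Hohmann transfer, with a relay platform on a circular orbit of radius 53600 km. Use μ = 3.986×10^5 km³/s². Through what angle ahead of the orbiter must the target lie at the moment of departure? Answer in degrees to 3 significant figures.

Semi-major axis of the transfer orbit: a_t = (8260 + 53600)/2 = 30930 km.
Transfer time t = π√(a_t³/μ) = 27070 s.
The target's mean motion on its circular orbit is ω₂ = √(μ/r₂³) = 5.088×10^-5 rad/s.
Angle swept by the target during transfer: ω₂·t = 1.377 rad = 78.90°.
Arrival is 180° from departure on the ellipse, so φ = 180° − 78.90° = 101°.

φ = 101°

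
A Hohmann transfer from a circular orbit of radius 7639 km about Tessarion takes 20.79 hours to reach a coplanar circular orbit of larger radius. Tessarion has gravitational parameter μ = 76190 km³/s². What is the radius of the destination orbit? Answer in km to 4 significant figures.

r₂ = 62560 km

Transfer time t = 20.79 hours = 74844 s, and t = π√(a_t³/μ).
So a_t = (μ t²/π²)^(1/3) = (76190 × (74844)² / π²)^(1/3) = 35100 km.
Since a_t = (r₁ + r₂)/2, r₂ = 2a_t − r₁ = 2×35100 − 7639 = 62561 km.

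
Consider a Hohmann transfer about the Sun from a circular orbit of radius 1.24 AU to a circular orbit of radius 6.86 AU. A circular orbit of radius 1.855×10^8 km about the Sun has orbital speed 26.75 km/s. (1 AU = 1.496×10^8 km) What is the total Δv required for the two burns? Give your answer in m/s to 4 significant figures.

Δv = 13140 m/s

From the circular-orbit relation v² = μ/r at r = 1.855×10^8 km: μ = v²r = (26.75)² × 1.855×10^8 = 1.32737×10^11 km³/s².
In km: r₁ = 1.24 × 1.496×10^8 = 1.85504×10^8 km; r₂ = 6.86 × 1.496×10^8 = 1.026256×10^9 km.
Semi-major axis of the transfer orbit: a_t = (1.85504×10^8 + 1.026256×10^9)/2 = 6.0588×10^8 km.
At r₁ the circular-orbit speed is v₁ = √(μ/r₁) = 26.750 km/s.
Transfer-orbit speed at r₁ (v² = μ(2/r − 1/a)): v_p = √[μ(2/r₁ − 1/a_t)] = 34.814 km/s.
First burn Δv₁ = |v_p − v₁| = 8.064 km/s.
Circular speed at r₂: v₂ = √(μ/r₂) = 11.373 km/s.
Transfer-orbit speed at r₂: v_a = √[μ(2/r₂ − 1/a_t)] = 6.2929 km/s.
Second burn Δv₂ = |v₂ − v_a| = 5.080 km/s.
Total Δv = Δv₁ + Δv₂ = 13.14 km/s.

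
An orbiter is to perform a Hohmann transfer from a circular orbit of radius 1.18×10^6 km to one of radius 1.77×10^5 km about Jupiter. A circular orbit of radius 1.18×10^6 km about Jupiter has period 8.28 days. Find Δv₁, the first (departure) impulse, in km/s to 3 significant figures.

From Kepler's third law T² = 4π²r³/μ at r = 1.18×10^6 km, T = 8.28 days = 8.28 × 86400 s = 7.15392×10^5 s: μ = 4π²r³/T² = 1.26741×10^8 km³/s².
The Hohmann ellipse has a_t = (r₁ + r₂)/2 = 6.785×10^5 km.
Circular speed at r = 1.180×10^6 km: v_c = √(μ/r) = 10.3638 km/s.
Transfer-orbit speed at the same r (vis-viva, a = a_t): v_t = √[μ(2/r − 1/a_t)] = 5.29334 km/s.
Δv₁ = |v_t − v_c| = |5.29334 − 10.3638| = 5.070 km/s.

Δv₁ = 5.07 km/s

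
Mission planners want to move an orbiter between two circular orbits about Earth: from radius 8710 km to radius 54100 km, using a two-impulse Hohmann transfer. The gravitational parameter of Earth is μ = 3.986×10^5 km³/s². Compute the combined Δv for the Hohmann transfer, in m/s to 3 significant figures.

Semi-major axis of the transfer orbit: a_t = (8710 + 54100)/2 = 31405 km.
Circular speed at r₁: v₁ = √(μ/r₁) = √(3.986×10^5/8710) = 6.765 km/s.
On the transfer ellipse at r₁, vis-viva gives v_p = √[μ(2/r₁ − 1/a_t)] = 8.879 km/s.
First burn Δv₁ = |v_p − v₁| = 2.114 km/s.
Circular speed at r₂: v₂ = √(μ/r₂) = 2.714 km/s.
Transfer-orbit speed at r₂: v_a = √[μ(2/r₂ − 1/a_t)] = 1.429 km/s.
Second burn Δv₂ = |v₂ − v_a| = 1.285 km/s.
Δv = Δv₁ + Δv₂ = 2.114 + 1.285 = 3.399 km/s.

Δv = 3400 m/s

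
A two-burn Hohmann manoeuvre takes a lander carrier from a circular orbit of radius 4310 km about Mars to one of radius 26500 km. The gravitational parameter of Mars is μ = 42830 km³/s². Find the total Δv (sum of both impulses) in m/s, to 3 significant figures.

Δv = 1580 m/s

Semi-major axis of the transfer orbit: a_t = (4310 + 26500)/2 = 15405 km.
At r₁ the circular-orbit speed is v₁ = √(μ/r₁) = 3.15236 km/s.
Transfer-orbit speed at r₁ (vis-viva): v_p = √[μ(2/r₁ − 1/a_t)] = 4.13454 km/s.
First burn Δv₁ = |v_p − v₁| = 0.9822 km/s.
Circular speed at r₂: v₂ = √(μ/r₂) = 1.27131 km/s.
Transfer-orbit speed at r₂: v_a = √[μ(2/r₂ − 1/a_t)] = 0.672448 km/s.
Second burn Δv₂ = |v₂ − v_a| = 0.5989 km/s.
Total Δv = Δv₁ + Δv₂ = 1.581 km/s.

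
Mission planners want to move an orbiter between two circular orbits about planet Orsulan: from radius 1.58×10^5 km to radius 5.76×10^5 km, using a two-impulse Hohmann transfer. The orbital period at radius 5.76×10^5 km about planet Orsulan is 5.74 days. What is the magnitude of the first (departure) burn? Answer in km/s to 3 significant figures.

From Kepler's third law T² = 4π²r³/μ at r = 5.76×10^5 km, T = 5.74 days = 5.74 × 86400 s = 4.95936×10^5 s: μ = 4π²r³/T² = 3.06744×10^7 km³/s².
Transfer-ellipse semi-major axis a_t = (r₁ + r₂)/2 = (1.580×10^5 + 5.760×10^5)/2 = 3.670×10^5 km.
On the circular orbit at r = 1.580×10^5 km, v_c = √(μ/r) = 13.9335 km/s.
Vis-viva on the transfer ellipse at r = 1.580×10^5 km gives v_t = √[μ(2/r − 1/a_t)] = 17.4557 km/s.
Δv₁ = |v_t − v_c| = |17.4557 − 13.9335| = 3.522 km/s.

Δv₁ = 3.52 km/s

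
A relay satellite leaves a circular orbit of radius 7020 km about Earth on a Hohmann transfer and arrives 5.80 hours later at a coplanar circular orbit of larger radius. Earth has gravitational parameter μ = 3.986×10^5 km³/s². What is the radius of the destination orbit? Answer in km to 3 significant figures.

Transfer time t = 5.80 hours = 20880 s, and t = π√(a_t³/μ).
So a_t = (μ t²/π²)^(1/3) = (3.986×10^5 × (20880)² / π²)^(1/3) = 26016 km.
Since a_t = (r₁ + r₂)/2, r₂ = 2a_t − r₁ = 2×26016 − 7020 = 45012 km.

r₂ = 45000 km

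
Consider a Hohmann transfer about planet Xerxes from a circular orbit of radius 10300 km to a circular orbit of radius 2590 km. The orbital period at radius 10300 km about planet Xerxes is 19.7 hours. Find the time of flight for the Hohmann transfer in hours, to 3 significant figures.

From Kepler's third law T² = 4π²r³/μ at r = 10300 km, T = 19.7 hours = 19.7 × 3600 s = 70920 s: μ = 4π²r³/T² = 8576.97 km³/s².
Transfer-ellipse semi-major axis a_t = (r₁ + r₂)/2 = (10300 + 2590)/2 = 6445 km.
By Kepler's third law the transfer-orbit period is T = 2π√(a_t³/μ), so t = T/2 = 17552 s.
Converting: 17552 s ÷ 3600 s/hour = 4.88 hours.

t = 4.88 hours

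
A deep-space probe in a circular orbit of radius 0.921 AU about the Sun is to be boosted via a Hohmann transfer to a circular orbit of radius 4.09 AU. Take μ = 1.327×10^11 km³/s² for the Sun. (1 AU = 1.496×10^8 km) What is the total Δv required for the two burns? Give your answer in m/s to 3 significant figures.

In km: r₁ = 0.921 × 1.496×10^8 = 1.377816×10^8 km; r₂ = 4.09 × 1.496×10^8 = 6.11864×10^8 km.
Semi-major axis of the transfer orbit: a_t = (1.377816×10^8 + 6.11864×10^8)/2 = 3.748228×10^8 km.
Circular speed at r₁: v₁ = √(μ/r₁) = √(1.327×10^11/1.377816×10^8) = 31.0341 km/s.
On the transfer ellipse at r₁, v² = μ(2/r − 1/a) gives v_p = √[μ(2/r₁ − 1/a_t)] = 39.6510 km/s.
First burn Δv₁ = |v_p − v₁| = 8.6169 km/s.
Circular speed at r₂: v₂ = √(μ/r₂) = 14.72679 km/s.
Transfer-orbit speed at r₂: v_a = √[μ(2/r₂ − 1/a_t)] = 8.928749 km/s.
Second burn Δv₂ = |v₂ − v_a| = 5.7980 km/s.
Δv = Δv₁ + Δv₂ = 8.6169 + 5.7980 = 14.41 km/s.

Δv = 14400 m/s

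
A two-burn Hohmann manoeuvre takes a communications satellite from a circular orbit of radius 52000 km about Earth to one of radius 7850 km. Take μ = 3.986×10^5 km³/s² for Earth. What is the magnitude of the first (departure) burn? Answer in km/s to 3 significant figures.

Semi-major axis of the transfer orbit: a_t = (52000 + 7850)/2 = 29925 km.
Circular speed at r = 52000 km: v_c = √(μ/r) = 2.769 km/s.
Vis-viva on the transfer ellipse at r = 52000 km gives v_t = √[μ(2/r − 1/a_t)] = 1.418 km/s.
Δv₁ = |v_t − v_c| = |1.418 − 2.769| = 1.351 km/s.

Δv₁ = 1.35 km/s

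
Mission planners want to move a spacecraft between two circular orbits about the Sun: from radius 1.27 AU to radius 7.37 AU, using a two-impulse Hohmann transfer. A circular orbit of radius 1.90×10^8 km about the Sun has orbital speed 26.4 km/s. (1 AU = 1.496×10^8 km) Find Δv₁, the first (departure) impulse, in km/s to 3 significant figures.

From the circular-orbit relation v² = μ/r at r = 1.90×10^8 km: μ = v²r = (26.4)² × 1.90×10^8 = 1.32422×10^11 km³/s².
In km: r₁ = 1.27 × 1.496×10^8 = 1.89992×10^8 km; r₂ = 7.37 × 1.496×10^8 = 1.102552×10^9 km.
Semi-major axis of the transfer orbit: a_t = (1.89992×10^8 + 1.102552×10^9)/2 = 6.46272×10^8 km.
Circular speed at r = 1.89992×10^8 km: v_c = √(μ/r) = 26.401 km/s.
Vis-viva on the transfer ellipse at r = 1.89992×10^8 km gives v_t = √[μ(2/r − 1/a_t)] = 34.483 km/s.
Δv₁ = |v_t − v_c| = |34.483 − 26.401| = 8.082 km/s.

Δv₁ = 8.08 km/s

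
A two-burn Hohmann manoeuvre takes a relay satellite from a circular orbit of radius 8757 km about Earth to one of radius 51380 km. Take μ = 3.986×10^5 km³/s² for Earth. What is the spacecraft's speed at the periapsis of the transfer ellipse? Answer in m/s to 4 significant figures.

v = 8819 m/s

The Hohmann ellipse has a_t = (r₁ + r₂)/2 = 30068.5 km.
The periapsis of the transfer ellipse is at r = 8757 km.
Applying v² = μ(2/r − 1/a_t): v = 8.819 km/s.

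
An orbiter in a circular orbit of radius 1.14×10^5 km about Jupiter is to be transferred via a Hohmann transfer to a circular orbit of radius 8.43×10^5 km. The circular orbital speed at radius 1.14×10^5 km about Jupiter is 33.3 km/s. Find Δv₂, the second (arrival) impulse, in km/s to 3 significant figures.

Δv₂ = 6.27 km/s

From the circular-orbit relation v² = μ/r at r = 1.14×10^5 km: μ = v²r = (33.3)² × 1.14×10^5 = 1.26413×10^8 km³/s².
The Hohmann ellipse has a_t = (r₁ + r₂)/2 = 4.785×10^5 km.
Circular speed at r = 8.430×10^5 km: v_c = √(μ/r) = 12.246 km/s.
Vis-viva on the transfer ellipse at r = 8.430×10^5 km gives v_t = √[μ(2/r − 1/a_t)] = 5.9772 km/s.
Δv₂ = |v_t − v_c| = |5.9772 − 12.246| = 6.269 km/s.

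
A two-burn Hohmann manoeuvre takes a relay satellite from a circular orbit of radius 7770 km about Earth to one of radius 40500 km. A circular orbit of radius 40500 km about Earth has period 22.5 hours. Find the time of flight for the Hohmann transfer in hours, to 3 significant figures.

From Kepler's third law T² = 4π²r³/μ at r = 40500 km, T = 22.5 hours = 22.5 × 3600 s = 81000 s: μ = 4π²r³/T² = 3.99719×10^5 km³/s².
The Hohmann ellipse has a_t = (r₁ + r₂)/2 = 24135 km.
By Kepler's third law the transfer-orbit period is T = 2π√(a_t³/μ), so t = T/2 = 18631 s.
Converting: 18631 s ÷ 3600 s/hour = 5.18 hours.

t = 5.18 hours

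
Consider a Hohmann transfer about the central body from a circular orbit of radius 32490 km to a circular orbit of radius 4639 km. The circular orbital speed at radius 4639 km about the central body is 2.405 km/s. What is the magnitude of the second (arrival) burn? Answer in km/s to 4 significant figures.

Δv₂ = 0.7766 km/s

From the circular-orbit relation v² = μ/r at r = 4639 km: μ = v²r = (2.405)² × 4639 = 26832.1 km³/s².
The Hohmann ellipse has a_t = (r₁ + r₂)/2 = 18564.5 km.
Circular speed at r = 4639 km: v_c = √(μ/r) = 2.4050 km/s.
Transfer-orbit speed at the same r (vis-viva, a = a_t): v_t = √[μ(2/r − 1/a_t)] = 3.1816 km/s.
Δv₂ = |v_t − v_c| = |3.1816 − 2.4050| = 0.7766 km/s.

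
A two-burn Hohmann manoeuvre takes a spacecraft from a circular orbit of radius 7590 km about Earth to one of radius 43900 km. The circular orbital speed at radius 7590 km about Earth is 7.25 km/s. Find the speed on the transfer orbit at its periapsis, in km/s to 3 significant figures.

v = 9.47 km/s

From the circular-orbit relation v² = μ/r at r = 7590 km: μ = v²r = (7.25)² × 7590 = 3.98949×10^5 km³/s².
Transfer-ellipse semi-major axis a_t = (r₁ + r₂)/2 = (7590 + 43900)/2 = 25745 km.
At periapsis, r = 7590 km.
From the vis-viva equation, v = √[μ(2/r − 1/a_t)] = 9.467 km/s.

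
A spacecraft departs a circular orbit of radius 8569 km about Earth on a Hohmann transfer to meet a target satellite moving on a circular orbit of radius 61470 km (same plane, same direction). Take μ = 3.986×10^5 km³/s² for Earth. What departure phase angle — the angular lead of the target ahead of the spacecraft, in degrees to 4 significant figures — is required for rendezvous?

φ = 102.6°

Transfer-ellipse semi-major axis a_t = (r₁ + r₂)/2 = (8569 + 61470)/2 = 35019.5 km.
Transfer time t = π√(a_t³/μ) = 32610 s.
The target's mean motion on its circular orbit is ω₂ = √(μ/r₂³) = 4.1426×10^-5 rad/s.
Angle swept by the target during transfer: ω₂·t = 1.3509 rad = 77.40°.
The spacecraft traverses 180° on the transfer ellipse, so the target must lead by 180° − 77.40° = 102.6°.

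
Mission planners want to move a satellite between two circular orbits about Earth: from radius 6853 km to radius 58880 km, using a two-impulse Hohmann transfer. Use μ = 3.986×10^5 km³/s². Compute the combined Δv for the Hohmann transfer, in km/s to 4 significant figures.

The Hohmann ellipse has a_t = (r₁ + r₂)/2 = 32866.5 km.
Circular speed at r₁: v₁ = √(μ/r₁) = √(3.986×10^5/6853) = 7.6266 km/s.
On the transfer ellipse at r₁, vis-viva gives v_p = √[μ(2/r₁ − 1/a_t)] = 10.208 km/s.
First burn Δv₁ = |v_p − v₁| = 2.581 km/s.
Circular speed at r₂: v₂ = √(μ/r₂) = 2.602 km/s.
Transfer-orbit speed at r₂: v_a = √[μ(2/r₂ − 1/a_t)] = 1.188 km/s.
Second burn Δv₂ = |v₂ − v_a| = 1.414 km/s.
Total Δv = Δv₁ + Δv₂ = 3.995 km/s.

Δv = 3.995 km/s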